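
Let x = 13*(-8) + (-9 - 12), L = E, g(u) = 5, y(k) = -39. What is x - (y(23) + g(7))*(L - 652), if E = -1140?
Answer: -61053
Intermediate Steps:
L = -1140
x = -125 (x = -104 - 21 = -125)
x - (y(23) + g(7))*(L - 652) = -125 - (-39 + 5)*(-1140 - 652) = -125 - (-34)*(-1792) = -125 - 1*60928 = -125 - 60928 = -61053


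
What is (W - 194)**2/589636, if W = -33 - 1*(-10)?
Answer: 47089/589636 ≈ 0.079861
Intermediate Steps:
W = -23 (W = -33 + 10 = -23)
(W - 194)**2/589636 = (-23 - 194)**2/589636 = (-217)**2*(1/589636) = 47089*(1/589636) = 47089/589636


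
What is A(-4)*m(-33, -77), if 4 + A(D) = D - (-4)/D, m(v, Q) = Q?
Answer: 693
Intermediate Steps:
A(D) = -4 + D + 4/D (A(D) = -4 + (D - (-4)/D) = -4 + (D + 4/D) = -4 + D + 4/D)
A(-4)*m(-33, -77) = (-4 - 4 + 4/(-4))*(-77) = (-4 - 4 + 4*(-¼))*(-77) = (-4 - 4 - 1)*(-77) = -9*(-77) = 693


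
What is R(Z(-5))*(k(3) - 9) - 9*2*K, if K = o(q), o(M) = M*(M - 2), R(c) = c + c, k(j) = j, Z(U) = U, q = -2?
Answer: -84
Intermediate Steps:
R(c) = 2*c
o(M) = M*(-2 + M)
K = 8 (K = -2*(-2 - 2) = -2*(-4) = 8)
R(Z(-5))*(k(3) - 9) - 9*2*K = (2*(-5))*(3 - 9) - 9*2*8 = -10*(-6) - 18*8 = 60 - 1*144 = 60 - 144 = -84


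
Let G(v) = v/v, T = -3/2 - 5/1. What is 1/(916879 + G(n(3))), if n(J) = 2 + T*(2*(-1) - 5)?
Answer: 1/916880 ≈ 1.0907e-6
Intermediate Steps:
T = -13/2 (T = -3*1/2 - 5*1 = -3/2 - 5 = -13/2 ≈ -6.5000)
n(J) = 95/2 (n(J) = 2 - 13*(2*(-1) - 5)/2 = 2 - 13*(-2 - 5)/2 = 2 - 13/2*(-7) = 2 + 91/2 = 95/2)
G(v) = 1
1/(916879 + G(n(3))) = 1/(916879 + 1) = 1/916880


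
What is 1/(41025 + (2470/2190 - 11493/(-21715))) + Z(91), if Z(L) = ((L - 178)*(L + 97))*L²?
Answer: -26425910930704899507/195105755197 ≈ -1.3544e+8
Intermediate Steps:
Z(L) = L²*(-178 + L)*(97 + L) (Z(L) = ((-178 + L)*(97 + L))*L² = L²*(-178 + L)*(97 + L))
1/(41025 + (2470/2190 - 11493/(-21715))) + Z(91) = 1/(41025 + (2470/2190 - 11493/(-21715))) + 91²*(-17266 + 91² - 81*91) = 1/(41025 + (2470*(1/2190) - 11493*(-1/21715))) + 8281*(-17266 + 8281 - 7371) = 1/(41025 + (247/219 + 11493/21715)) + 8281*(-16356) = 1/(41025 + 7880572/4755585) - 135444036 = 1/(195105755197/4755585) - 135444036 = 4755585/195105755197 - 135444036 = -26425910930704899507/195105755197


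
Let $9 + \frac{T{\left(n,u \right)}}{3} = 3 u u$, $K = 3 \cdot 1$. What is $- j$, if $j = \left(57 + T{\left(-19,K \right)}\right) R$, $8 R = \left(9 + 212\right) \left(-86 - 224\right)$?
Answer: $\frac{3802305}{4} \approx 9.5058 \cdot 10^{5}$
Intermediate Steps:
$K = 3$
$R = - \frac{34255}{4}$ ($R = \frac{\left(9 + 212\right) \left(-86 - 224\right)}{8} = \frac{221 \left(-310\right)}{8} = \frac{1}{8} \left(-68510\right) = - \frac{34255}{4} \approx -8563.8$)
$T{\left(n,u \right)} = -27 + 9 u^{2}$ ($T{\left(n,u \right)} = -27 + 3 \cdot 3 u u = -27 + 3 \cdot 3 u^{2} = -27 + 9 u^{2}$)
$j = - \frac{3802305}{4}$ ($j = \left(57 - \left(27 - 9 \cdot 3^{2}\right)\right) \left(- \frac{34255}{4}\right) = \left(57 + \left(-27 + 9 \cdot 9\right)\right) \left(- \frac{34255}{4}\right) = \left(57 + \left(-27 + 81\right)\right) \left(- \frac{34255}{4}\right) = \left(57 + 54\right) \left(- \frac{34255}{4}\right) = 111 \left(- \frac{34255}{4}\right) = - \frac{3802305}{4} \approx -9.5058 \cdot 10^{5}$)
$- j = \left(-1\right) \left(- \frac{3802305}{4}\right) = \frac{3802305}{4}$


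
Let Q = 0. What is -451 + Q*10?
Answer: -451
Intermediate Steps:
-451 + Q*10 = -451 + 0*10 = -451 + 0 = -451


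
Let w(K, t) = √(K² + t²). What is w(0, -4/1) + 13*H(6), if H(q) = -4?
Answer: -48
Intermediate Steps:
w(0, -4/1) + 13*H(6) = √(0² + (-4/1)²) + 13*(-4) = √(0 + (-4*1)²) - 52 = √(0 + (-4)²) - 52 = √(0 + 16) - 52 = √16 - 52 = 4 - 52 = -48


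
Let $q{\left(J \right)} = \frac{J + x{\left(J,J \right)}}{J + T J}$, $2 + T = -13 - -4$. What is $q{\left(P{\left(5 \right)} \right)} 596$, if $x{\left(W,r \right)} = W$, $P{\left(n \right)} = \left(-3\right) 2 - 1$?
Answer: $- \frac{596}{5} \approx -119.2$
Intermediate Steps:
$P{\left(n \right)} = -7$ ($P{\left(n \right)} = -6 - 1 = -7$)
$T = -11$ ($T = -2 - 9 = -11$)
$q{\left(J \right)} = - \frac{1}{5}$ ($q{\left(J \right)} = \frac{J + J}{J - 11 J} = \frac{2 J}{\left(-10\right) J} = 2 J \left(- \frac{1}{10 J}\right) = - \frac{1}{5}$)
$q{\left(P{\left(5 \right)} \right)} 596 = \left(- \frac{1}{5}\right) 596 = - \frac{596}{5}$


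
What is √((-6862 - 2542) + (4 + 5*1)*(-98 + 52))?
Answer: I*√9818 ≈ 99.086*I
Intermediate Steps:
√((-6862 - 2542) + (4 + 5*1)*(-98 + 52)) = √(-9404 + (4 + 5)*(-46)) = √(-9404 + 9*(-46)) = √(-9404 - 414) = √(-9818) = I*√9818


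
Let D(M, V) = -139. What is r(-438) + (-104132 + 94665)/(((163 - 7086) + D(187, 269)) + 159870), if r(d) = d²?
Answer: 29315288485/152808 ≈ 1.9184e+5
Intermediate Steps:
r(-438) + (-104132 + 94665)/(((163 - 7086) + D(187, 269)) + 159870) = (-438)² + (-104132 + 94665)/(((163 - 7086) - 139) + 159870) = 191844 - 9467/((-6923 - 139) + 159870) = 191844 - 9467/(-7062 + 159870) = 191844 - 9467/152808 = 29315288485/152808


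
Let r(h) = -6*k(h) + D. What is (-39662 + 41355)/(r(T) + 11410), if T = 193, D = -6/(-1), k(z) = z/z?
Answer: 1693/11410 ≈ 0.14838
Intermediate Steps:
k(z) = 1
D = 6 (D = -6*(-1) = 6)
r(h) = 0 (r(h) = -6*1 + 6 = -6 + 6 = 0)
(-39662 + 41355)/(r(T) + 11410) = (-39662 + 41355)/(0 + 11410) = 1693/11410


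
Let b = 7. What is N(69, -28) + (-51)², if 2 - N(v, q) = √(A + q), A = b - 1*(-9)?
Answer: 2603 - 2*I*√3 ≈ 2603.0 - 3.4641*I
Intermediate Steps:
A = 16 (A = 7 - 1*(-9) = 7 + 9 = 16)
N(v, q) = 2 - √(16 + q)
N(69, -28) + (-51)² = (2 - √(16 - 28)) + (-51)² = (2 - √(-12)) + 2601 = (2 - 2*I*√3) + 2601 = 2603 - 2*I*√3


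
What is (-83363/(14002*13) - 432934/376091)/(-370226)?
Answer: 110157318317/25345057520342716 ≈ 4.3463e-6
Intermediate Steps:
(-83363/(14002*13) - 432934/376091)/(-370226) = (-83363/182026 - 432934*1/376091)*(-1/370226) = (-83363*1/182026 - 432934/376091)*(-1/370226) = (-83363/182026 - 432934/376091)*(-1/370226) = -110157318317/68458340366*(-1/370226) = 110157318317/25345057520342716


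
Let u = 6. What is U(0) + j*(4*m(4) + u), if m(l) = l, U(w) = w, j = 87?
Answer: 1914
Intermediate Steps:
U(0) + j*(4*m(4) + u) = 0 + 87*(4*4 + 6) = 0 + 87*(16 + 6) = 0 + 87*22 = 0 + 1914 = 1914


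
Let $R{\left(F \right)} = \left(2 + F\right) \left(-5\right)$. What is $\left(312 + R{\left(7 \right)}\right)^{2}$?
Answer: $71289$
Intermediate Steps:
$R{\left(F \right)} = -10 - 5 F$
$\left(312 + R{\left(7 \right)}\right)^{2} = \left(312 - 45\right)^{2} = 267^{2} = 71289$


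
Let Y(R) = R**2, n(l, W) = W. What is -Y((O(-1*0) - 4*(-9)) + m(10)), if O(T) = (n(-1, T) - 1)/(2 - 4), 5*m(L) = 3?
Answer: -137641/100 ≈ -1376.4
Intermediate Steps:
m(L) = 3/5 (m(L) = (1/5)*3 = 3/5)
O(T) = 1/2 - T/2 (O(T) = (T - 1)/(2 - 4) = (-1 + T)/(-2) = (-1 + T)*(-1/2) = 1/2 - T/2)
-Y((O(-1*0) - 4*(-9)) + m(10)) = -(((1/2 - (-1)*0/2) - 4*(-9)) + 3/5)**2 = -(((1/2 - 1/2*0) + 36) + 3/5)**2 = -(((1/2 + 0) + 36) + 3/5)**2 = -((1/2 + 36) + 3/5)**2 = -(73/2 + 3/5)**2 = -(371/10)**2 = -1*137641/100 = -137641/100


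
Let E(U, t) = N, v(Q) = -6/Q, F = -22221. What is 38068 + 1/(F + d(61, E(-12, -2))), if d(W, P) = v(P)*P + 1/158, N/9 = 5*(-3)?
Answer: 133689676662/3511865 ≈ 38068.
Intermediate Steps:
N = -135 (N = 9*(5*(-3)) = 9*(-15) = -135)
E(U, t) = -135
d(W, P) = -947/158 (d(W, P) = (-6/P)*P + 1/158 = -6 + 1/158 = -947/158)
38068 + 1/(F + d(61, E(-12, -2))) = 38068 + 1/(-22221 - 947/158) = 38068 + 1/(-3511865/158) = 38068 - 158/3511865 = 133689676662/3511865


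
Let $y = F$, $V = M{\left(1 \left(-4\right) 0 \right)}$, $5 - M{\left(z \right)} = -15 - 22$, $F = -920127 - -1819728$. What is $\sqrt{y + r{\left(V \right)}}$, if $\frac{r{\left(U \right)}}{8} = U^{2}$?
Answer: $\sqrt{913713} \approx 955.88$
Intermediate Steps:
$F = 899601$ ($F = -920127 + 1819728 = 899601$)
$M{\left(z \right)} = 42$ ($M{\left(z \right)} = 5 - \left(-15 - 22\right) = 5 - -37 = 5 + 37 = 42$)
$V = 42$
$y = 899601$
$r{\left(U \right)} = 8 U^{2}$
$\sqrt{y + r{\left(V \right)}} = \sqrt{899601 + 8 \cdot 42^{2}} = \sqrt{899601 + 8 \cdot 1764} = \sqrt{899601 + 14112} = \sqrt{913713}$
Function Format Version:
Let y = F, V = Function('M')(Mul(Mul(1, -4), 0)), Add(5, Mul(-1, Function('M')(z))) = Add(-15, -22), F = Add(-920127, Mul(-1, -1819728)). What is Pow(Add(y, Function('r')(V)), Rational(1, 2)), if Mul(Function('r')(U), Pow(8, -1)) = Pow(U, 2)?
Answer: Pow(913713, Rational(1, 2)) ≈ 955.88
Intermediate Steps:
F = 899601 (F = Add(-920127, 1819728) = 899601)
Function('M')(z) = 42 (Function('M')(z) = Add(5, Mul(-1, Add(-15, -22))) = Add(5, Mul(-1, -37)) = Add(5, 37) = 42)
V = 42
y = 899601
Function('r')(U) = Mul(8, Pow(U, 2))
Pow(Add(y, Function('r')(V)), Rational(1, 2)) = Pow(Add(899601, Mul(8, Pow(42, 2))), Rational(1, 2)) = Pow(Add(899601, Mul(8, 1764)), Rational(1, 2)) = Pow(Add(899601, 14112), Rational(1, 2)) = Pow(913713, Rational(1, 2))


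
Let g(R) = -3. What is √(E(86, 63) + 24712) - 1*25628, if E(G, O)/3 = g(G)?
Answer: -25628 + √24703 ≈ -25471.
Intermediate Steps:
E(G, O) = -9 (E(G, O) = 3*(-3) = -9)
√(E(86, 63) + 24712) - 1*25628 = √(-9 + 24712) - 1*25628 = √24703 - 25628 = -25628 + √24703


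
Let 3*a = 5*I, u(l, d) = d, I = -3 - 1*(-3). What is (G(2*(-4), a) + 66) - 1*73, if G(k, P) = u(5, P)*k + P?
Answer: -7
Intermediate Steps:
I = 0 (I = -3 + 3 = 0)
a = 0 (a = (5*0)/3 = (⅓)*0 = 0)
G(k, P) = P + P*k (G(k, P) = P*k + P = P + P*k)
(G(2*(-4), a) + 66) - 1*73 = (0*(1 + 2*(-4)) + 66) - 1*73 = (0*(1 - 8) + 66) - 73 = (0*(-7) + 66) - 73 = (0 + 66) - 73 = 66 - 73 = -7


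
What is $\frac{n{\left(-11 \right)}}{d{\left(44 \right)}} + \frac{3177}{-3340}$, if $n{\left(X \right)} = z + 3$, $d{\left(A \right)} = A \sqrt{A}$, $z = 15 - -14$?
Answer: $- \frac{3177}{3340} + \frac{4 \sqrt{11}}{121} \approx -0.84156$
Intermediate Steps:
$z = 29$ ($z = 15 + 14 = 29$)
$d{\left(A \right)} = A^{\frac{3}{2}}$
$n{\left(X \right)} = 32$ ($n{\left(X \right)} = 29 + 3 = 32$)
$\frac{n{\left(-11 \right)}}{d{\left(44 \right)}} + \frac{3177}{-3340} = \frac{32}{44^{\frac{3}{2}}} + \frac{3177}{-3340} = \frac{32}{88 \sqrt{11}} + 3177 \left(- \frac{1}{3340}\right) = 32 \frac{\sqrt{11}}{968} - \frac{3177}{3340} = \frac{4 \sqrt{11}}{121} - \frac{3177}{3340} = - \frac{3177}{3340} + \frac{4 \sqrt{11}}{121}$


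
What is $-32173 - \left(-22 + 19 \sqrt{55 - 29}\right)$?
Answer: $-32151 - 19 \sqrt{26} \approx -32248.0$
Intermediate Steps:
$-32173 - \left(-22 + 19 \sqrt{55 - 29}\right) = -32173 - \left(-22 + 19 \sqrt{26}\right) = -32173 + \left(22 - 19 \sqrt{26}\right) = -32151 - 19 \sqrt{26}$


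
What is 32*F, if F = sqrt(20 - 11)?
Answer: 96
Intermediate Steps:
F = 3 (F = sqrt(9) = 3)
32*F = 32*3 = 96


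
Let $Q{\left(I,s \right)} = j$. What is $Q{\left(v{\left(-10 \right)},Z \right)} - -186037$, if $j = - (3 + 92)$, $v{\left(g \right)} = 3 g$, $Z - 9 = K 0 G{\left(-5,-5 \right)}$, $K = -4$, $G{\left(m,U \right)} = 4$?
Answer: $185942$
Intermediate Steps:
$Z = 9$ ($Z = 9 + \left(-4\right) 0 \cdot 4 = 9 + 0 \cdot 4 = 9 + 0 = 9$)
$j = -95$ ($j = \left(-1\right) 95 = -95$)
$Q{\left(I,s \right)} = -95$
$Q{\left(v{\left(-10 \right)},Z \right)} - -186037 = -95 - -186037 = -95 + 186037 = 185942$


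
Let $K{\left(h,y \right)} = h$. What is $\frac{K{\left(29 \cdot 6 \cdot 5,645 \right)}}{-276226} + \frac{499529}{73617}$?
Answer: $\frac{68959425382}{10167464721} \approx 6.7824$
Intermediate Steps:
$\frac{K{\left(29 \cdot 6 \cdot 5,645 \right)}}{-276226} + \frac{499529}{73617} = \frac{29 \cdot 6 \cdot 5}{-276226} + \frac{499529}{73617} = 29 \cdot 30 \left(- \frac{1}{276226}\right) + 499529 \cdot \frac{1}{73617} = 870 \left(- \frac{1}{276226}\right) + \frac{499529}{73617} = - \frac{435}{138113} + \frac{499529}{73617} = \frac{68959425382}{10167464721}$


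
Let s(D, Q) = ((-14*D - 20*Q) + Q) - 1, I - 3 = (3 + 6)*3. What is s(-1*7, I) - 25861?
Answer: -26334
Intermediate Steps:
I = 30 (I = 3 + (3 + 6)*3 = 3 + 9*3 = 3 + 27 = 30)
s(D, Q) = -1 - 19*Q - 14*D (s(D, Q) = ((-20*Q - 14*D) + Q) - 1 = (-19*Q - 14*D) - 1 = -1 - 19*Q - 14*D)
s(-1*7, I) - 25861 = (-1 - 19*30 - (-14)*7) - 25861 = (-1 - 570 - 14*(-7)) - 25861 = (-1 - 570 + 98) - 25861 = -473 - 25861 = -26334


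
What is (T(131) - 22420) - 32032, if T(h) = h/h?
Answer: -54451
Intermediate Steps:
T(h) = 1
(T(131) - 22420) - 32032 = (1 - 22420) - 32032 = -22419 - 32032 = -54451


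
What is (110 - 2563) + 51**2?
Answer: 148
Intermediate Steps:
(110 - 2563) + 51**2 = -2453 + 2601 = 148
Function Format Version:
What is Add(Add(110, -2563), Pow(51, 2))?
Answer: 148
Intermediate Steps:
Add(Add(110, -2563), Pow(51, 2)) = Add(-2453, 2601) = 148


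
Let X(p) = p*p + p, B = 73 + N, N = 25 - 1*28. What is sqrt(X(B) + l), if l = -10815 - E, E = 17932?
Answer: I*sqrt(23777) ≈ 154.2*I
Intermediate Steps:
N = -3 (N = 25 - 28 = -3)
B = 70 (B = 73 - 3 = 70)
X(p) = p + p**2 (X(p) = p**2 + p = p + p**2)
l = -28747 (l = -10815 - 1*17932 = -10815 - 17932 = -28747)
sqrt(X(B) + l) = sqrt(70*(1 + 70) - 28747) = sqrt(70*71 - 28747) = sqrt(4970 - 28747) = sqrt(-23777) = I*sqrt(23777)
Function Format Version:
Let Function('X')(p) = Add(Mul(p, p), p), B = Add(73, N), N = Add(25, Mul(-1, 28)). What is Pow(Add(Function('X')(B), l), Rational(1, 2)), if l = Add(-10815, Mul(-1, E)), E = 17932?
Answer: Mul(I, Pow(23777, Rational(1, 2))) ≈ Mul(154.20, I)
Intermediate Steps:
N = -3 (N = Add(25, -28) = -3)
B = 70 (B = Add(73, -3) = 70)
Function('X')(p) = Add(p, Pow(p, 2)) (Function('X')(p) = Add(Pow(p, 2), p) = Add(p, Pow(p, 2)))
l = -28747 (l = Add(-10815, Mul(-1, 17932)) = Add(-10815, -17932) = -28747)
Pow(Add(Function('X')(B), l), Rational(1, 2)) = Pow(Add(Mul(70, Add(1, 70)), -28747), Rational(1, 2)) = Pow(Add(Mul(70, 71), -28747), Rational(1, 2)) = Pow(Add(4970, -28747), Rational(1, 2)) = Pow(-23777, Rational(1, 2)) = Mul(I, Pow(23777, Rational(1, 2)))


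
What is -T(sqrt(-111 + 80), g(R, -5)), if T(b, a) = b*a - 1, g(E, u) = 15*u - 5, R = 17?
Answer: 1 + 80*I*sqrt(31) ≈ 1.0 + 445.42*I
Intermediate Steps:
g(E, u) = -5 + 15*u
T(b, a) = -1 + a*b (T(b, a) = a*b - 1 = -1 + a*b)
-T(sqrt(-111 + 80), g(R, -5)) = -(-1 + (-5 + 15*(-5))*sqrt(-111 + 80)) = -(-1 + (-5 - 75)*sqrt(-31)) = -(-1 - 80*I*sqrt(31)) = 1 + 80*I*sqrt(31)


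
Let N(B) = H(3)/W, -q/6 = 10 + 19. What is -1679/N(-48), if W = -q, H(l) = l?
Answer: -97382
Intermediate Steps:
q = -174 (q = -6*(10 + 19) = -6*29 = -174)
W = 174 (W = -1*(-174) = 174)
N(B) = 1/58 (N(B) = 3/174 = 3*(1/174) = 1/58)
-1679/N(-48) = -1679/1/58 = -1679*58 = -97382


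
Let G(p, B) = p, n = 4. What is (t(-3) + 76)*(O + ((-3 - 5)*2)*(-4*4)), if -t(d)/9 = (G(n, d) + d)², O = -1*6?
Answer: 16750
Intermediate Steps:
O = -6
t(d) = -9*(4 + d)²
(t(-3) + 76)*(O + ((-3 - 5)*2)*(-4*4)) = (-9*(4 - 3)² + 76)*(-6 + ((-3 - 5)*2)*(-4*4)) = (-9*1² + 76)*(-6 - 8*2*(-16)) = (-9*1 + 76)*(-6 - 16*(-16)) = (-9 + 76)*(-6 + 256) = 67*250 = 16750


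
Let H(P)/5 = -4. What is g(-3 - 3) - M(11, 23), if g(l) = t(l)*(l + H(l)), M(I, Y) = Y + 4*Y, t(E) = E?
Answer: 41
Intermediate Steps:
H(P) = -20 (H(P) = 5*(-4) = -20)
M(I, Y) = 5*Y
g(l) = l*(-20 + l) (g(l) = l*(l - 20) = l*(-20 + l))
g(-3 - 3) - M(11, 23) = (-3 - 3)*(-20 + (-3 - 3)) - 5*23 = -6*(-20 - 6) - 1*115 = -6*(-26) - 115 = 156 - 115 = 41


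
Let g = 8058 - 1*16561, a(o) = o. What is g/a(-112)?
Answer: 8503/112 ≈ 75.920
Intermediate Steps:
g = -8503 (g = 8058 - 16561 = -8503)
g/a(-112) = -8503/(-112) = -8503*(-1/112) = 8503/112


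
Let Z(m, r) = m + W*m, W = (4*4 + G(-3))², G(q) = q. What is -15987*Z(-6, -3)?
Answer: 16306740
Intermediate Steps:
W = 169 (W = (4*4 - 3)² = (16 - 3)² = 13² = 169)
Z(m, r) = 170*m (Z(m, r) = m + 169*m = 170*m)
-15987*Z(-6, -3) = -2717790*(-6) = -15987*(-1020) = 16306740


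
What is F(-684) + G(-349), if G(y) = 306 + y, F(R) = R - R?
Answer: -43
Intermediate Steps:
F(R) = 0
F(-684) + G(-349) = 0 + (306 - 349) = 0 - 43 = -43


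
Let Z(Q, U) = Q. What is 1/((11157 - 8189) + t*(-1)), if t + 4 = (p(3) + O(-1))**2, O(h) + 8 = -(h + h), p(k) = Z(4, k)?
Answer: 1/2968 ≈ 0.00033693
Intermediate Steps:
p(k) = 4
O(h) = -8 - 2*h (O(h) = -8 - (h + h) = -8 - 2*h)
t = 0 (t = -4 + (4 + (-8 - 2*(-1)))**2 = -4 + (4 + (-8 + 2))**2 = -4 + (4 - 6)**2 = -4 + (-2)**2 = -4 + 4 = 0)
1/((11157 - 8189) + t*(-1)) = 1/((11157 - 8189) + 0*(-1)) = 1/(2968 + 0) = 1/2968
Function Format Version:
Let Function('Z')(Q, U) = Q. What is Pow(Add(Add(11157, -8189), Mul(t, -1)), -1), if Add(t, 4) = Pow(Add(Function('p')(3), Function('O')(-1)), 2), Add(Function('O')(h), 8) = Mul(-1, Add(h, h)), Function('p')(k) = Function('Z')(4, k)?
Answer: Rational(1, 2968) ≈ 0.00033693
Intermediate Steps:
Function('p')(k) = 4
Function('O')(h) = Add(-8, Mul(-2, h)) (Function('O')(h) = Add(-8, Mul(-1, Add(h, h))) = Add(-8, Mul(-1, Mul(2, h))) = Add(-8, Mul(-2, h)))
t = 0 (t = Add(-4, Pow(Add(4, Add(-8, Mul(-2, -1))), 2)) = Add(-4, Pow(Add(4, Add(-8, 2)), 2)) = Add(-4, Pow(Add(4, -6), 2)) = Add(-4, Pow(-2, 2)) = Add(-4, 4) = 0)
Pow(Add(Add(11157, -8189), Mul(t, -1)), -1) = Pow(Add(Add(11157, -8189), Mul(0, -1)), -1) = Pow(Add(2968, 0), -1) = Pow(2968, -1) = Rational(1, 2968)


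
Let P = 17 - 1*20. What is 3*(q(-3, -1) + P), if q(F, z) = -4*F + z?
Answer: 24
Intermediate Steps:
q(F, z) = z - 4*F
P = -3 (P = 17 - 20 = -3)
3*(q(-3, -1) + P) = 3*((-1 - 4*(-3)) - 3) = 3*((-1 + 12) - 3) = 3*(11 - 3) = 3*8 = 24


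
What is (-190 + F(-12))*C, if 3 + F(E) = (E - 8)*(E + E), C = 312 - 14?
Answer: 85526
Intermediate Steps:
C = 298
F(E) = -3 + 2*E*(-8 + E) (F(E) = -3 + (E - 8)*(E + E) = -3 + (-8 + E)*(2*E) = -3 + 2*E*(-8 + E))
(-190 + F(-12))*C = (-190 + (-3 - 16*(-12) + 2*(-12)²))*298 = (-190 + (-3 + 192 + 2*144))*298 = (-190 + (-3 + 192 + 288))*298 = (-190 + 477)*298 = 287*298 = 85526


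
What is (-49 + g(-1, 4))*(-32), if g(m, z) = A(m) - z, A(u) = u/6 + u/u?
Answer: 5008/3 ≈ 1669.3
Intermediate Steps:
A(u) = 1 + u/6 (A(u) = u*(1/6) + 1 = u/6 + 1 = 1 + u/6)
g(m, z) = 1 - z + m/6 (g(m, z) = (1 + m/6) - z = 1 - z + m/6)
(-49 + g(-1, 4))*(-32) = (-49 + (1 - 1*4 + (1/6)*(-1)))*(-32) = (-49 + (1 - 4 - 1/6))*(-32) = (-49 - 19/6)*(-32) = -313/6*(-32) = 5008/3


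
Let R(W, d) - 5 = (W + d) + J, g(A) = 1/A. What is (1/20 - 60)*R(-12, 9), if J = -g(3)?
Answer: -1199/12 ≈ -99.917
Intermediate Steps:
J = -1/3 ≈ -0.33333
R(W, d) = 14/3 + W + d (R(W, d) = 5 + ((W + d) - 1/3) = 5 + (-1/3 + W + d) = 14/3 + W + d)
(1/20 - 60)*R(-12, 9) = (1/20 - 60)*(14/3 - 12 + 9) = (1/20 - 60)*(5/3) = -1199/20*5/3 = -1199/12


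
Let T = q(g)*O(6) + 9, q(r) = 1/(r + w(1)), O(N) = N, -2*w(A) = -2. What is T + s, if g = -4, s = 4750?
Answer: 4757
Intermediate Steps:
w(A) = 1 (w(A) = -1/2*(-2) = 1)
q(r) = 1/(1 + r) (q(r) = 1/(r + 1) = 1/(1 + r))
T = 7 (T = 6/(1 - 4) + 9 = 6/(-3) + 9 = -1/3*6 + 9 = -2 + 9 = 7)
T + s = 7 + 4750 = 4757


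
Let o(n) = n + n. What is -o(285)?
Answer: -570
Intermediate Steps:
o(n) = 2*n
-o(285) = -2*285 = -1*570 = -570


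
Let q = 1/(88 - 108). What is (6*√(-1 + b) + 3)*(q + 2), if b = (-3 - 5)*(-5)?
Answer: 117/20 + 117*√39/10 ≈ 78.917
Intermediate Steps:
q = -1/20 (q = 1/(-20) = -1/20 ≈ -0.050000)
b = 40 (b = -8*(-5) = 40)
(6*√(-1 + b) + 3)*(q + 2) = (6*√(-1 + 40) + 3)*(-1/20 + 2) = (6*√39 + 3)*(39/20) = (3 + 6*√39)*(39/20) = 117/20 + 117*√39/10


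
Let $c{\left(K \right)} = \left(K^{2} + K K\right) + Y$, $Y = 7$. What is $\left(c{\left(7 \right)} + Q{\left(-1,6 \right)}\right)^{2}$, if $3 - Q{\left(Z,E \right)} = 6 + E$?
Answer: $9216$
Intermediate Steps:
$Q{\left(Z,E \right)} = -3 - E$ ($Q{\left(Z,E \right)} = 3 - \left(6 + E\right) = -3 - E$)
$c{\left(K \right)} = 7 + 2 K^{2}$ ($c{\left(K \right)} = \left(K^{2} + K K\right) + 7 = \left(K^{2} + K^{2}\right) + 7 = 2 K^{2} + 7 = 7 + 2 K^{2}$)
$\left(c{\left(7 \right)} + Q{\left(-1,6 \right)}\right)^{2} = \left(\left(7 + 2 \cdot 7^{2}\right) - 9\right)^{2} = \left(\left(7 + 2 \cdot 49\right) - 9\right)^{2} = \left(\left(7 + 98\right) - 9\right)^{2} = \left(105 - 9\right)^{2} = 96^{2} = 9216$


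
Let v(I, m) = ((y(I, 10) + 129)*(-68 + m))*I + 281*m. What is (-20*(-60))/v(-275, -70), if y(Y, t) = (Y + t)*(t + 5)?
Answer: -120/14597537 ≈ -8.2206e-6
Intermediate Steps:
y(Y, t) = (5 + t)*(Y + t) (y(Y, t) = (Y + t)*(5 + t) = (5 + t)*(Y + t))
v(I, m) = 281*m + I*(-68 + m)*(279 + 15*I) (v(I, m) = (((10² + 5*I + 5*10 + I*10) + 129)*(-68 + m))*I + 281*m = (((100 + 5*I + 50 + 10*I) + 129)*(-68 + m))*I + 281*m = (((150 + 15*I) + 129)*(-68 + m))*I + 281*m = ((279 + 15*I)*(-68 + m))*I + 281*m = ((-68 + m)*(279 + 15*I))*I + 281*m = I*(-68 + m)*(279 + 15*I) + 281*m = 281*m + I*(-68 + m)*(279 + 15*I))
(-20*(-60))/v(-275, -70) = (-20*(-60))/(-18972*(-275) - 1020*(-275)² + 281*(-70) + 15*(-70)*(-275)² + 279*(-275)*(-70)) = 1200/(5217300 - 1020*75625 - 19670 + 15*(-70)*75625 + 5370750) = 1200/(5217300 - 77137500 - 19670 - 79406250 + 5370750) = 1200/(-145975370) = 1200*(-1/145975370) = -120/14597537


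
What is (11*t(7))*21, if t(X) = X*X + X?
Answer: 12936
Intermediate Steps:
t(X) = X + X² (t(X) = X² + X = X + X²)
(11*t(7))*21 = (11*(7*(1 + 7)))*21 = (11*(7*8))*21 = (11*56)*21 = 616*21 = 12936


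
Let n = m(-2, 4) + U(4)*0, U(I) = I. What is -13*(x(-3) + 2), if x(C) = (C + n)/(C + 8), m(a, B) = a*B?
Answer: 13/5 ≈ 2.6000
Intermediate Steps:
m(a, B) = B*a
n = -8 (n = 4*(-2) + 4*0 = -8 + 0 = -8)
x(C) = (-8 + C)/(8 + C) (x(C) = (C - 8)/(C + 8) = (-8 + C)/(8 + C))
-13*(x(-3) + 2) = -13*((-8 - 3)/(8 - 3) + 2) = -13*(-11/5 + 2) = -13*(-⅕) = 13/5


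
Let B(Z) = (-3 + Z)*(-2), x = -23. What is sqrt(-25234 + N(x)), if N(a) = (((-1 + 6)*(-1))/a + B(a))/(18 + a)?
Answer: I*sqrt(333857765)/115 ≈ 158.89*I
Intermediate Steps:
B(Z) = 6 - 2*Z
N(a) = (6 - 5/a - 2*a)/(18 + a) (N(a) = (((-1 + 6)*(-1))/a + (6 - 2*a))/(18 + a) = ((5*(-1))/a + (6 - 2*a))/(18 + a) = (-5/a + (6 - 2*a))/(18 + a) = (6 - 5/a - 2*a)/(18 + a))
sqrt(-25234 + N(x)) = sqrt(-25234 + (-5 - 2*(-23)*(-3 - 23))/((-23)*(18 - 23))) = sqrt(-25234 - 1/23*(-5 - 2*(-23)*(-26))/(-5)) = sqrt(-25234 - 1/23*(-1/5)*(-5 - 1196)) = sqrt(-25234 - 1/23*(-1/5)*(-1201)) = sqrt(-25234 - 1201/115) = sqrt(-2903111/115) = I*sqrt(333857765)/115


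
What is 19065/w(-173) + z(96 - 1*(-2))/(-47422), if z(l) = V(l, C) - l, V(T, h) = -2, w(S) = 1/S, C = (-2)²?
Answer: -78204687145/23711 ≈ -3.2982e+6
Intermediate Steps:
C = 4
z(l) = -2 - l
19065/w(-173) + z(96 - 1*(-2))/(-47422) = 19065/(1/(-173)) + (-2 - (96 - 1*(-2)))/(-47422) = 19065/(-1/173) + (-2 - (96 + 2))*(-1/47422) = 19065*(-173) + (-2 - 1*98)*(-1/47422) = -3298245 + (-2 - 98)*(-1/47422) = -3298245 - 100*(-1/47422) = -3298245 + 50/23711 = -78204687145/23711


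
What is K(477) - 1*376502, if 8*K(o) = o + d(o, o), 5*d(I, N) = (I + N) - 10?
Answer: -15056751/40 ≈ -3.7642e+5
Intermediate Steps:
d(I, N) = -2 + I/5 + N/5 (d(I, N) = ((I + N) - 10)/5 = (-10 + I + N)/5 = -2 + I/5 + N/5)
K(o) = -1/4 + 7*o/40 (K(o) = (o + (-2 + o/5 + o/5))/8 = (o + (-2 + 2*o/5))/8 = (-2 + 7*o/5)/8 = -1/4 + 7*o/40)
K(477) - 1*376502 = (-1/4 + (7/40)*477) - 1*376502 = (-1/4 + 3339/40) - 376502 = 3329/40 - 376502 = -15056751/40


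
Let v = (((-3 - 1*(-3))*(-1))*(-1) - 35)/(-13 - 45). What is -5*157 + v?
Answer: -45495/58 ≈ -784.40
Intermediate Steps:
v = 35/58 (v = (((-3 + 3)*(-1))*(-1) - 35)/(-58) = ((0*(-1))*(-1) - 35)*(-1/58) = (0*(-1) - 35)*(-1/58) = (0 - 35)*(-1/58) = -35*(-1/58) = 35/58 ≈ 0.60345)
-5*157 + v = -5*157 + 35/58 = -785 + 35/58 = -45495/58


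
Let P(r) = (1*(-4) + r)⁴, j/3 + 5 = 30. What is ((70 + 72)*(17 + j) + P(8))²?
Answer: 177422400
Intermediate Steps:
j = 75 (j = -15 + 3*30 = -15 + 90 = 75)
P(r) = (-4 + r)⁴
((70 + 72)*(17 + j) + P(8))² = ((70 + 72)*(17 + 75) + (-4 + 8)⁴)² = (142*92 + 4⁴)² = (13064 + 256)² = 13320² = 177422400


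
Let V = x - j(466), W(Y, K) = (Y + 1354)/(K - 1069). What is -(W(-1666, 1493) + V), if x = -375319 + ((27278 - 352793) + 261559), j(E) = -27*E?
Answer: 22614768/53 ≈ 4.2669e+5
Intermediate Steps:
W(Y, K) = (1354 + Y)/(-1069 + K)
x = -439275 (x = -375319 + (-325515 + 261559) = -375319 - 63956 = -439275)
V = -426693 (V = -439275 - (-27)*466 = -439275 - 1*(-12582) = -439275 + 12582 = -426693)
-(W(-1666, 1493) + V) = -((1354 - 1666)/(-1069 + 1493) - 426693) = -(-312/424 - 426693) = -((1/424)*(-312) - 426693) = -(-39/53 - 426693) = -1*(-22614768/53) = 22614768/53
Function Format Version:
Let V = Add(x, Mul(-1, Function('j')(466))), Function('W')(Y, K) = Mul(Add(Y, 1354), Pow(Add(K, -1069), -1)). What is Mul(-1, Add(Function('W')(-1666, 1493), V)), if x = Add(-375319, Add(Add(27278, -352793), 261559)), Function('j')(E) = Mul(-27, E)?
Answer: Rational(22614768, 53) ≈ 4.2669e+5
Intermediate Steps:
Function('W')(Y, K) = Mul(Pow(Add(-1069, K), -1), Add(1354, Y)) (Function('W')(Y, K) = Mul(Add(1354, Y), Pow(Add(-1069, K), -1)) = Mul(Pow(Add(-1069, K), -1), Add(1354, Y)))
x = -439275 (x = Add(-375319, Add(-325515, 261559)) = Add(-375319, -63956) = -439275)
V = -426693 (V = Add(-439275, Mul(-1, Mul(-27, 466))) = Add(-439275, Mul(-1, -12582)) = Add(-439275, 12582) = -426693)
Mul(-1, Add(Function('W')(-1666, 1493), V)) = Mul(-1, Add(Mul(Pow(Add(-1069, 1493), -1), Add(1354, -1666)), -426693)) = Mul(-1, Add(Mul(Pow(424, -1), -312), -426693)) = Mul(-1, Add(Mul(Rational(1, 424), -312), -426693)) = Mul(-1, Add(Rational(-39, 53), -426693)) = Mul(-1, Rational(-22614768, 53)) = Rational(22614768, 53)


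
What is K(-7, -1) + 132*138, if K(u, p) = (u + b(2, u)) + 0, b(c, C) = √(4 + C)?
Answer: 18209 + I*√3 ≈ 18209.0 + 1.732*I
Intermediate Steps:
K(u, p) = u + √(4 + u) (K(u, p) = (u + √(4 + u)) + 0 = u + √(4 + u))
K(-7, -1) + 132*138 = (-7 + √(4 - 7)) + 132*138 = (-7 + √(-3)) + 18216 = (-7 + I*√3) + 18216 = 18209 + I*√3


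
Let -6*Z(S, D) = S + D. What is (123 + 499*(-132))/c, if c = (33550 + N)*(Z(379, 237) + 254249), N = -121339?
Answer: 65745/22311252457 ≈ 2.9467e-6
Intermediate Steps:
Z(S, D) = -D/6 - S/6 (Z(S, D) = -(S + D)/6 = -(D + S)/6 = -D/6 - S/6)
c = -22311252457 (c = (33550 - 121339)*((-⅙*237 - ⅙*379) + 254249) = -87789*((-79/2 - 379/6) + 254249) = -87789*(-308/3 + 254249) = -87789*762439/3 = -22311252457)
(123 + 499*(-132))/c = (123 + 499*(-132))/(-22311252457) = (123 - 65868)*(-1/22311252457) = -65745*(-1/22311252457) = 65745/22311252457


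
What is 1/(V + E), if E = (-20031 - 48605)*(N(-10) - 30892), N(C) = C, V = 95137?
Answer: 1/2121084809 ≈ 4.7146e-10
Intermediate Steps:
E = 2120989672 (E = (-20031 - 48605)*(-10 - 30892) = -68636*(-30902) = 2120989672)
1/(V + E) = 1/(95137 + 2120989672) = 1/2121084809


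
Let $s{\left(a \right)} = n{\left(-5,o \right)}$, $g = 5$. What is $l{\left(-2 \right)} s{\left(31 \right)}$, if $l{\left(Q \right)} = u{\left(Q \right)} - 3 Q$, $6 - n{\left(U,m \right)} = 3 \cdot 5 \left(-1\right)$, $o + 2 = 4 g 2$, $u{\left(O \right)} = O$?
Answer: $84$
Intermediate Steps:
$o = 38$ ($o = -2 + 4 \cdot 5 \cdot 2 = -2 + 20 \cdot 2 = -2 + 40 = 38$)
$n{\left(U,m \right)} = 21$ ($n{\left(U,m \right)} = 6 - 3 \cdot 5 \left(-1\right) = 6 - 15 \left(-1\right) = 6 - -15 = 6 + 15 = 21$)
$s{\left(a \right)} = 21$
$l{\left(Q \right)} = - 2 Q$ ($l{\left(Q \right)} = Q - 3 Q = - 2 Q$)
$l{\left(-2 \right)} s{\left(31 \right)} = \left(-2\right) \left(-2\right) 21 = 4 \cdot 21 = 84$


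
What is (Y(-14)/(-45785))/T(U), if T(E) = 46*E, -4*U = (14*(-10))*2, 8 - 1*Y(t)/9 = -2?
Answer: -9/14742770 ≈ -6.1047e-7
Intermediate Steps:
Y(t) = 90 (Y(t) = 72 - 9*(-2) = 72 + 18 = 90)
U = 70 (U = -14*(-10)*2/4 = -(-35)*2 = -¼*(-280) = 70)
(Y(-14)/(-45785))/T(U) = (90/(-45785))/((46*70)) = -1/45785*90/3220 = -18/9157*1/3220 = -9/14742770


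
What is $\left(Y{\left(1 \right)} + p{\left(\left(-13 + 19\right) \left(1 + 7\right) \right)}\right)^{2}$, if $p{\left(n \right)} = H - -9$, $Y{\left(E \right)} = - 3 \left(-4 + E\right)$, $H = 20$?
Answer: $1444$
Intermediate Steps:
$Y{\left(E \right)} = 12 - 3 E$
$p{\left(n \right)} = 29$ ($p{\left(n \right)} = 20 - -9 = 20 + 9 = 29$)
$\left(Y{\left(1 \right)} + p{\left(\left(-13 + 19\right) \left(1 + 7\right) \right)}\right)^{2} = \left(\left(12 - 3\right) + 29\right)^{2} = \left(9 + 29\right)^{2} = 38^{2} = 1444$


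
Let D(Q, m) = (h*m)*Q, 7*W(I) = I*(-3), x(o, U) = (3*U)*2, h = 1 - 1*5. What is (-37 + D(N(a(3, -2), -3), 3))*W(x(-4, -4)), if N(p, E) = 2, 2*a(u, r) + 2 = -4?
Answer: -4392/7 ≈ -627.43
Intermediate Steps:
a(u, r) = -3 (a(u, r) = -1 + (½)*(-4) = -1 - 2 = -3)
h = -4 (h = 1 - 5 = -4)
x(o, U) = 6*U
W(I) = -3*I/7 (W(I) = (I*(-3))/7 = (-3*I)/7 = -3*I/7)
D(Q, m) = -4*Q*m (D(Q, m) = (-4*m)*Q = -4*Q*m)
(-37 + D(N(a(3, -2), -3), 3))*W(x(-4, -4)) = (-37 - 4*2*3)*(-18*(-4)/7) = (-37 - 24)*(-3/7*(-24)) = -61*72/7 = -4392/7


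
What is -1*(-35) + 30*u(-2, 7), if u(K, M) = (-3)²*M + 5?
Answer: 2075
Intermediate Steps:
u(K, M) = 5 + 9*M (u(K, M) = 9*M + 5 = 5 + 9*M)
-1*(-35) + 30*u(-2, 7) = -1*(-35) + 30*(5 + 9*7) = 35 + 30*(5 + 63) = 35 + 30*68 = 35 + 2040 = 2075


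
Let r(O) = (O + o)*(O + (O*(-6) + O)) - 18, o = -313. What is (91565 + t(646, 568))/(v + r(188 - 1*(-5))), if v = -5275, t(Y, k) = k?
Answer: 92133/87347 ≈ 1.0548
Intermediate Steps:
r(O) = -18 - 4*O*(-313 + O) (r(O) = (O - 313)*(O + (O*(-6) + O)) - 18 = (-313 + O)*(O + (-6*O + O)) - 18 = (-313 + O)*(O - 5*O) - 18 = (-313 + O)*(-4*O) - 18 = -4*O*(-313 + O) - 18 = -18 - 4*O*(-313 + O))
(91565 + t(646, 568))/(v + r(188 - 1*(-5))) = (91565 + 568)/(-5275 + (-18 - 4*(188 - 1*(-5))² + 1252*(188 - 1*(-5)))) = 92133/(-5275 + (-18 - 4*(188 + 5)² + 1252*(188 + 5))) = 92133/(-5275 + (-18 - 4*193² + 1252*193)) = 92133/(-5275 + (-18 - 4*37249 + 241636)) = 92133/(-5275 + (-18 - 148996 + 241636)) = 92133/(-5275 + 92622) = 92133/87347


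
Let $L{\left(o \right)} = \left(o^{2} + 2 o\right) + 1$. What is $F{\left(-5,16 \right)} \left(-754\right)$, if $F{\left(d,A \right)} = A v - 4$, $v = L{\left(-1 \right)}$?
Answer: $3016$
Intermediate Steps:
$L{\left(o \right)} = 1 + o^{2} + 2 o$
$v = 0$ ($v = 1 + \left(-1\right)^{2} + 2 \left(-1\right) = 1 + 1 - 2 = 0$)
$F{\left(d,A \right)} = -4$ ($F{\left(d,A \right)} = A 0 - 4 = 0 - 4 = -4$)
$F{\left(-5,16 \right)} \left(-754\right) = \left(-4\right) \left(-754\right) = 3016$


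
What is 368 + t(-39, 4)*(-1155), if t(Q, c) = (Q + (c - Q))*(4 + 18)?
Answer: -101272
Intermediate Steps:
t(Q, c) = 22*c (t(Q, c) = c*22 = 22*c)
368 + t(-39, 4)*(-1155) = 368 + (22*4)*(-1155) = 368 + 88*(-1155) = 368 - 101640 = -101272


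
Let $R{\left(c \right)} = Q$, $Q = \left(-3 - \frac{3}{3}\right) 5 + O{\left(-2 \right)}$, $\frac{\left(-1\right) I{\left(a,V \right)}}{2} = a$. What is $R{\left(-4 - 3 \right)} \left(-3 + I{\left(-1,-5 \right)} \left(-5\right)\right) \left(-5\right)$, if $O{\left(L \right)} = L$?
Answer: $-1430$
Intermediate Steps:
$I{\left(a,V \right)} = - 2 a$
$Q = -22$ ($Q = \left(-3 - \frac{3}{3}\right) 5 - 2 = \left(-3 - 1\right) 5 - 2 = \left(-4\right) 5 - 2 = -20 - 2 = -22$)
$R{\left(c \right)} = -22$
$R{\left(-4 - 3 \right)} \left(-3 + I{\left(-1,-5 \right)} \left(-5\right)\right) \left(-5\right) = - 22 \left(-3 + \left(-2\right) \left(-1\right) \left(-5\right)\right) \left(-5\right) = - 22 \left(-3 + 2 \left(-5\right)\right) \left(-5\right) = - 22 \left(-3 - 10\right) \left(-5\right) = \left(-22\right) \left(-13\right) \left(-5\right) = 286 \left(-5\right) = -1430$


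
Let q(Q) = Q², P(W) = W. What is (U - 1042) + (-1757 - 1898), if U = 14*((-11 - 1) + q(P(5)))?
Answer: -4515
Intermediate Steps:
U = 182 (U = 14*((-11 - 1) + 5²) = 14*(-12 + 25) = 14*13 = 182)
(U - 1042) + (-1757 - 1898) = (182 - 1042) + (-1757 - 1898) = -860 - 3655 = -4515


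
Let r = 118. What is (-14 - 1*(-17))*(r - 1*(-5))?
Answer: 369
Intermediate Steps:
(-14 - 1*(-17))*(r - 1*(-5)) = (-14 - 1*(-17))*(118 - 1*(-5)) = (-14 + 17)*(118 + 5) = 3*123 = 369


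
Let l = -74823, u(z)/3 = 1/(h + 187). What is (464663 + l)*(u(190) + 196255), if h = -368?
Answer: 13847955735680/181 ≈ 7.6508e+10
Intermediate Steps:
u(z) = -3/181 (u(z) = 3/(-368 + 187) = 3/(-181) = 3*(-1/181) = -3/181)
(464663 + l)*(u(190) + 196255) = (464663 - 74823)*(-3/181 + 196255) = 389840*(35522152/181) = 13847955735680/181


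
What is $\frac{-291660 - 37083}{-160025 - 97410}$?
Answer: $\frac{328743}{257435} \approx 1.277$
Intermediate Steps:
$\frac{-291660 - 37083}{-160025 - 97410} = - \frac{328743}{-257435} = \left(-328743\right) \left(- \frac{1}{257435}\right) = \frac{328743}{257435}$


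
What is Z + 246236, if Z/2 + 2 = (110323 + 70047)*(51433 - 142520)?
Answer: -32858478148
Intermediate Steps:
Z = -32858724384 (Z = -4 + 2*((110323 + 70047)*(51433 - 142520)) = -4 + 2*(180370*(-91087)) = -4 + 2*(-16429362190) = -4 - 32858724380 = -32858724384)
Z + 246236 = -32858724384 + 246236 = -32858478148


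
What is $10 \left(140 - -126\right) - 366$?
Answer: $2294$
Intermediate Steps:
$10 \left(140 - -126\right) - 366 = 10 \left(140 + 126\right) - 366 = 10 \cdot 266 - 366 = 2660 - 366 = 2294$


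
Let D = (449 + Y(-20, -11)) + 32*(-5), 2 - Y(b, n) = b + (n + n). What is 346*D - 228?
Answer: 114990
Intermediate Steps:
Y(b, n) = 2 - b - 2*n (Y(b, n) = 2 - (b + (n + n)) = 2 - (b + 2*n) = 2 + (-b - 2*n) = 2 - b - 2*n)
D = 333 (D = (449 + (2 - 1*(-20) - 2*(-11))) + 32*(-5) = (449 + (2 + 20 + 22)) - 160 = (449 + 44) - 160 = 493 - 160 = 333)
346*D - 228 = 346*333 - 228 = 115218 - 228 = 114990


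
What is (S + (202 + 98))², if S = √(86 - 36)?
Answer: 90050 + 3000*√2 ≈ 94293.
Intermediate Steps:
S = 5*√2 (S = √50 = 5*√2 ≈ 7.0711)
(S + (202 + 98))² = (5*√2 + (202 + 98))² = (5*√2 + 300)² = (300 + 5*√2)²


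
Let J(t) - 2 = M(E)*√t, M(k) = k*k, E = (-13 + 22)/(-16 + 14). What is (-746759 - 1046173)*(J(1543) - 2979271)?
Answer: 5341626726708 - 36306873*√1543 ≈ 5.3402e+12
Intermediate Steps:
E = -9/2 (E = 9/(-2) = 9*(-½) = -9/2 ≈ -4.5000)
M(k) = k²
J(t) = 2 + 81*√t/4 (J(t) = 2 + (-9/2)²*√t = 2 + 81*√t/4)
(-746759 - 1046173)*(J(1543) - 2979271) = (-746759 - 1046173)*((2 + 81*√1543/4) - 2979271) = -1792932*(-2979269 + 81*√1543/4) = 5341626726708 - 36306873*√1543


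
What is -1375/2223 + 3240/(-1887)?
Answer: -3265715/1398267 ≈ -2.3355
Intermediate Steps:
-1375/2223 + 3240/(-1887) = -1375*1/2223 + 3240*(-1/1887) = -1375/2223 - 1080/629 = -3265715/1398267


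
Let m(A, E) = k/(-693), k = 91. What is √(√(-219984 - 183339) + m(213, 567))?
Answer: √(-143 + 1089*I*√403323)/33 ≈ 17.818 + 17.821*I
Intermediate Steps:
m(A, E) = -13/99 (m(A, E) = 91/(-693) = 91*(-1/693) = -13/99)
√(√(-219984 - 183339) + m(213, 567)) = √(√(-219984 - 183339) - 13/99) = √(√(-403323) - 13/99) = √(I*√403323 - 13/99) = √(-13/99 + I*√403323)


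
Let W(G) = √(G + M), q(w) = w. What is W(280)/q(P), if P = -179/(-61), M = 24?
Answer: 244*√19/179 ≈ 5.9417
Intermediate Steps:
P = 179/61 (P = -179*(-1/61) = 179/61 ≈ 2.9344)
W(G) = √(24 + G) (W(G) = √(G + 24) = √(24 + G))
W(280)/q(P) = √(24 + 280)/(179/61) = √304*(61/179) = (4*√19)*(61/179) = 244*√19/179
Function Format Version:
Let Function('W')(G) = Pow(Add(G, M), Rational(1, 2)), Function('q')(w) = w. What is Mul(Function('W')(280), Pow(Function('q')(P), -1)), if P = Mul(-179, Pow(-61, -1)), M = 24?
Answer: Mul(Rational(244, 179), Pow(19, Rational(1, 2))) ≈ 5.9417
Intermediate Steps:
P = Rational(179, 61) (P = Mul(-179, Rational(-1, 61)) = Rational(179, 61) ≈ 2.9344)
Function('W')(G) = Pow(Add(24, G), Rational(1, 2)) (Function('W')(G) = Pow(Add(G, 24), Rational(1, 2)) = Pow(Add(24, G), Rational(1, 2)))
Mul(Function('W')(280), Pow(Function('q')(P), -1)) = Mul(Pow(Add(24, 280), Rational(1, 2)), Pow(Rational(179, 61), -1)) = Mul(Pow(304, Rational(1, 2)), Rational(61, 179)) = Mul(Mul(4, Pow(19, Rational(1, 2))), Rational(61, 179)) = Mul(Rational(244, 179), Pow(19, Rational(1, 2)))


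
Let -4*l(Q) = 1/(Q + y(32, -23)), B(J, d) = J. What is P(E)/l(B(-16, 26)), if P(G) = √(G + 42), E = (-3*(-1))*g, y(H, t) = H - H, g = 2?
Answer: 256*√3 ≈ 443.40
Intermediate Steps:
y(H, t) = 0
E = 6 (E = -3*(-1)*2 = 3*2 = 6)
l(Q) = -1/(4*Q) (l(Q) = -1/(4*(Q + 0)) = -1/(4*Q))
P(G) = √(42 + G)
P(E)/l(B(-16, 26)) = √(42 + 6)/((-¼/(-16))) = √48/((-¼*(-1/16))) = (4*√3)/(1/64) = (4*√3)*64 = 256*√3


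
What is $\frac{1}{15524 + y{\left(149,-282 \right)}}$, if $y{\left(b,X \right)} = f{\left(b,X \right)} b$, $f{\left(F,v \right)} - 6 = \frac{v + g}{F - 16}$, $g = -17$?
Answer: $\frac{133}{2139043} \approx 6.2177 \cdot 10^{-5}$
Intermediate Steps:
$f{\left(F,v \right)} = 6 + \frac{-17 + v}{-16 + F}$ ($f{\left(F,v \right)} = 6 + \frac{v - 17}{F - 16} = 6 + \frac{-17 + v}{-16 + F}$)
$y{\left(b,X \right)} = \frac{b \left(-113 + X + 6 b\right)}{-16 + b}$ ($y{\left(b,X \right)} = \frac{-113 + X + 6 b}{-16 + b} b = \frac{b \left(-113 + X + 6 b\right)}{-16 + b}$)
$\frac{1}{15524 + y{\left(149,-282 \right)}} = \frac{1}{15524 + \frac{149 \left(-113 - 282 + 6 \cdot 149\right)}{-16 + 149}} = \frac{1}{15524 + \frac{149 \left(-113 - 282 + 894\right)}{133}} = \frac{1}{15524 + 149 \cdot \frac{1}{133} \cdot 499} = \frac{1}{15524 + \frac{74351}{133}} = \frac{1}{\frac{2139043}{133}} = \frac{133}{2139043}$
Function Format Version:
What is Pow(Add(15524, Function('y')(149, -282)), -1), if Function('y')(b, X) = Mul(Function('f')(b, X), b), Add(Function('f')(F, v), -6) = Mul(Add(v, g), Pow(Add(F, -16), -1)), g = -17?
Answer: Rational(133, 2139043) ≈ 6.2177e-5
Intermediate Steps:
Function('f')(F, v) = Add(6, Mul(Pow(Add(-16, F), -1), Add(-17, v))) (Function('f')(F, v) = Add(6, Mul(Add(v, -17), Pow(Add(F, -16), -1))) = Add(6, Mul(Add(-17, v), Pow(Add(-16, F), -1))) = Add(6, Mul(Pow(Add(-16, F), -1), Add(-17, v))))
Function('y')(b, X) = Mul(b, Pow(Add(-16, b), -1), Add(-113, X, Mul(6, b))) (Function('y')(b, X) = Mul(Mul(Pow(Add(-16, b), -1), Add(-113, X, Mul(6, b))), b) = Mul(b, Pow(Add(-16, b), -1), Add(-113, X, Mul(6, b))))
Pow(Add(15524, Function('y')(149, -282)), -1) = Pow(Add(15524, Mul(149, Pow(Add(-16, 149), -1), Add(-113, -282, Mul(6, 149)))), -1) = Pow(Add(15524, Mul(149, Pow(133, -1), Add(-113, -282, 894))), -1) = Pow(Add(15524, Mul(149, Rational(1, 133), 499)), -1) = Pow(Add(15524, Rational(74351, 133)), -1) = Pow(Rational(2139043, 133), -1) = Rational(133, 2139043)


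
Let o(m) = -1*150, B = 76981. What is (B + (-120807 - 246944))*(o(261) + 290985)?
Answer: -84566092950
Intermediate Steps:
o(m) = -150
(B + (-120807 - 246944))*(o(261) + 290985) = (76981 + (-120807 - 246944))*(-150 + 290985) = (76981 - 367751)*290835 = -290770*290835 = -84566092950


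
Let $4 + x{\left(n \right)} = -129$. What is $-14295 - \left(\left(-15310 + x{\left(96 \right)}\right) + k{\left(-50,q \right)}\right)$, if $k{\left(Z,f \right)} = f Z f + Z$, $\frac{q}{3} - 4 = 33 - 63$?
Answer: $305398$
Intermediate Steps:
$q = -78$ ($q = 12 + 3 \left(33 - 63\right) = 12 + 3 \left(-30\right) = 12 - 90 = -78$)
$x{\left(n \right)} = -133$ ($x{\left(n \right)} = -4 - 129 = -133$)
$k{\left(Z,f \right)} = Z + Z f^{2}$ ($k{\left(Z,f \right)} = Z f f + Z = Z f^{2} + Z = Z + Z f^{2}$)
$-14295 - \left(\left(-15310 + x{\left(96 \right)}\right) + k{\left(-50,q \right)}\right) = -14295 - \left(\left(-15310 - 133\right) - 50 \left(1 + \left(-78\right)^{2}\right)\right) = -14295 - \left(-15443 - 50 \left(1 + 6084\right)\right) = -14295 - \left(-15443 - 304250\right) = -14295 - -319693 = -14295 + 319693 = 305398$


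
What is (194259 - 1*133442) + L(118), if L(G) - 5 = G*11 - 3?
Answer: 62117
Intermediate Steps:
L(G) = 2 + 11*G (L(G) = 5 + (G*11 - 3) = 5 + (11*G - 3) = 5 + (-3 + 11*G) = 2 + 11*G)
(194259 - 1*133442) + L(118) = (194259 - 1*133442) + (2 + 11*118) = (194259 - 133442) + (2 + 1298) = 60817 + 1300 = 62117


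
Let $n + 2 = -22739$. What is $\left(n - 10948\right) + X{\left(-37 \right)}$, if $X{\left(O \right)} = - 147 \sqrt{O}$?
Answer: $-33689 - 147 i \sqrt{37} \approx -33689.0 - 894.17 i$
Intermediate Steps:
$n = -22741$ ($n = -2 - 22739 = -22741$)
$\left(n - 10948\right) + X{\left(-37 \right)} = \left(-22741 - 10948\right) - 147 \sqrt{-37} = -33689 - 147 i \sqrt{37}$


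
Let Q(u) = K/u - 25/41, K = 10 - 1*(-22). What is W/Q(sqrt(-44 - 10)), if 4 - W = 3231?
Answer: 89307225/877547 - 260380176*I*sqrt(6)/877547 ≈ 101.77 - 726.8*I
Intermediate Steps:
K = 32 (K = 10 + 22 = 32)
W = -3227 (W = 4 - 1*3231 = 4 - 3231 = -3227)
Q(u) = -25/41 + 32/u (Q(u) = 32/u - 25/41 = -25/41 + 32/u)
W/Q(sqrt(-44 - 10)) = -3227/(-25/41 + 32/(sqrt(-44 - 10))) = -3227/(-25/41 + 32/(sqrt(-54))) = -3227/(-25/41 + 32/((3*I*sqrt(6)))) = -3227/(-25/41 + 32*(-I*sqrt(6)/18)) = -3227/(-25/41 - 16*I*sqrt(6)/9)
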